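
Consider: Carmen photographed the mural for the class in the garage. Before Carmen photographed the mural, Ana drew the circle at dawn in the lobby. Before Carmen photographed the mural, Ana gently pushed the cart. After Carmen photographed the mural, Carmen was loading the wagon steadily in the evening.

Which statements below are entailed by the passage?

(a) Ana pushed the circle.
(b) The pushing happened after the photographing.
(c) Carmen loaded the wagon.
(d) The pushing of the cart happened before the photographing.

(d)

(a) Not entailed — Ana pushed the cart, not the circle; the circle belongs to the drawing event.
(b) Not entailed — the narrative places the pushing before the photographing, not after.
(c) Not entailed — 'was loading' is progressive on an accomplishment; it does not entail the completed 'loaded'.
(d) Entailed — the narrative places the pushing before the photographing.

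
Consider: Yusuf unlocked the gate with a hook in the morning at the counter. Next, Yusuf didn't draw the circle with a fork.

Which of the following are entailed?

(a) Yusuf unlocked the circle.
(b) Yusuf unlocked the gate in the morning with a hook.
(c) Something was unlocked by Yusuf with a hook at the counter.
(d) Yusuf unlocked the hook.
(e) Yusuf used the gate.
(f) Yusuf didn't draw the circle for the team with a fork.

(b), (c), (f)

(a) Not entailed — Yusuf unlocked the gate, not the circle; the circle belongs to the drawing event.
(b) Entailed — this follows by dropping conjuncts from the unlocking event's description.
(c) Entailed — dropping 'in the morning' and generalizing the patient leaves a sub-description the original still satisfies.
(d) Not entailed — the hook is the instrument, not what was unlocked.
(e) Not entailed — the gate is the patient, not an instrument — Yusuf used a hook.
(f) Entailed — under negation, adding a further restriction is entailed: if no such drawing event occurred, none occurred for the team either.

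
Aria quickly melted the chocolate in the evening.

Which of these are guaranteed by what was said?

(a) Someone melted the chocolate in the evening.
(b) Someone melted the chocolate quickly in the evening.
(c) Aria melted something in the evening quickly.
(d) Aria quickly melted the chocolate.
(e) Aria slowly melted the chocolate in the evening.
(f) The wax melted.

(a) Entailed — this follows by dropping conjuncts from the melting event's description.
(b) Entailed — the original entails any weakening of itself; this just generalizes the agent.
(c) Entailed — generalizing the patient leaves a sub-description the original still satisfies.
(d) Entailed — this follows by dropping conjuncts from the melting event's description.
(e) Not entailed — 'slowly' adds a manner not in (and inconsistent with) the original.
(f) Not entailed — the chocolate is what melted, not the wax.

(a), (b), (c), (d)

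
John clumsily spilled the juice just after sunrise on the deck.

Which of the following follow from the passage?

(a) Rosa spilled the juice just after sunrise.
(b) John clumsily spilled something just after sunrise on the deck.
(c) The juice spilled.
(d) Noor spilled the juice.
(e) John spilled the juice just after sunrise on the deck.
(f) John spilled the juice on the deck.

(b), (c), (e), (f)

(a) Not entailed — the passage has John spilling the juice, not Rosa.
(b) Entailed — the original entails any weakening of itself; this just generalizes the patient.
(c) Entailed — 'John spilled the juice' is causative; it entails the inchoative 'the juice spilled'.
(d) Not entailed — the passage has John spilling the juice, not Noor.
(e) Entailed — every conjunct here is already in the original spilling event.
(f) Entailed — every conjunct here is already in the original spilling event.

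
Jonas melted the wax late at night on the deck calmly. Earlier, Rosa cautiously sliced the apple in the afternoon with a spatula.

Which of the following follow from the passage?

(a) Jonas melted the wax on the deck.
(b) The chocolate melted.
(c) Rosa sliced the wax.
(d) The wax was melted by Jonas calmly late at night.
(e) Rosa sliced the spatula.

(a) Entailed — this follows by dropping conjuncts from the melting event's description.
(b) Not entailed — the wax is what melted, not the chocolate.
(c) Not entailed — Rosa sliced the apple, not the wax; the wax belongs to the melting event.
(d) Entailed — this follows by dropping conjuncts from the melting event's description.
(e) Not entailed — the spatula is the instrument, not what was sliced.

(a), (d)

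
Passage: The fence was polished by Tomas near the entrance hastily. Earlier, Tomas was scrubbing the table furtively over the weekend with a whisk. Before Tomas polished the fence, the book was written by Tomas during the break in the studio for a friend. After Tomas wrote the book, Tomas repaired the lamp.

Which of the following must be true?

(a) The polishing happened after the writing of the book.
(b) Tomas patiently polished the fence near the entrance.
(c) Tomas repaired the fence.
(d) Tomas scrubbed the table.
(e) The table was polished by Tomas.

(a) Entailed — the narrative places the writing before the polishing.
(b) Not entailed — 'patiently' adds a manner not in (and inconsistent with) the original.
(c) Not entailed — Tomas repaired the lamp, not the fence; the fence belongs to the polishing event.
(d) Entailed — 'scrub' is an activity; 'was scrubbing' entails that some scrubbing happened, so 'scrubbed' holds.
(e) Not entailed — Tomas polished the fence, not the table; the table belongs to the scrubbing event.

(a), (d)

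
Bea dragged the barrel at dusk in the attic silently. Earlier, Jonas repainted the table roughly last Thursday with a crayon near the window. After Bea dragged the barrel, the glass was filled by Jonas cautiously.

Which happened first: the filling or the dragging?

The connectives place the dragging before the filling.

the dragging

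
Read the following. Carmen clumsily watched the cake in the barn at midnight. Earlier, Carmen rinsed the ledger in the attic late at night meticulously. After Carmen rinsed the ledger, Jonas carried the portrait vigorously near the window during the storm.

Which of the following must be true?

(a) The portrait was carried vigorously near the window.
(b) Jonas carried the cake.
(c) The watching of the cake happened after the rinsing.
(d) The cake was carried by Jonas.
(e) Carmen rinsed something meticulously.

(a) Entailed — this follows by dropping conjuncts from the carrying event's description.
(b) Not entailed — Jonas carried the portrait, not the cake; the cake belongs to the watching event.
(c) Entailed — the narrative places the rinsing before the watching.
(d) Not entailed — Jonas carried the portrait, not the cake; the cake belongs to the watching event.
(e) Entailed — this follows by dropping conjuncts from the rinsing event's description.

(a), (c), (e)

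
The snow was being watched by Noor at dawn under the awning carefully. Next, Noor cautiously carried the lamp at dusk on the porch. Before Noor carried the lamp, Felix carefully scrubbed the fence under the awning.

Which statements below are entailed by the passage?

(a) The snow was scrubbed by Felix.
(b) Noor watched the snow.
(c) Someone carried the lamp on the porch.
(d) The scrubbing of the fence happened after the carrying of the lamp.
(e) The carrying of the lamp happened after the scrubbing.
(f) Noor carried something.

(a) Not entailed — Felix scrubbed the fence, not the snow; the snow belongs to the watching event.
(b) Entailed — 'watch' is an activity; 'was watching' entails that some watching happened, so 'watched' holds.
(c) Entailed — the original entails any weakening of itself; this just drops 'at dusk', 'cautiously' and generalizes the agent.
(d) Not entailed — the narrative places the scrubbing before the carrying, not after.
(e) Entailed — the narrative places the scrubbing before the carrying.
(f) Entailed — dropping 'on the porch', 'at dusk', 'cautiously' and generalizing the patient leaves a sub-description the original still satisfies.

(b), (c), (e), (f)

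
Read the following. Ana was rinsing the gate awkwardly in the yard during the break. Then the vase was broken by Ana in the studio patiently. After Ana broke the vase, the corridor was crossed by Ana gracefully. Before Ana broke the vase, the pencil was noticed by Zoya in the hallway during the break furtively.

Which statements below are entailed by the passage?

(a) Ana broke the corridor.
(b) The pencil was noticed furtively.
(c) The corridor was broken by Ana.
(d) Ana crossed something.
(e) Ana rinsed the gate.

(b), (d), (e)

(a) Not entailed — Ana broke the vase, not the corridor; the corridor belongs to the crossing event.
(b) Entailed — dropping 'in the hallway', 'during the break' and generalizing the agent leaves a sub-description the original still satisfies.
(c) Not entailed — Ana broke the vase, not the corridor; the corridor belongs to the crossing event.
(d) Entailed — this follows by dropping conjuncts from the crossing event's description.
(e) Entailed — 'rinse' is an activity; 'was rinsing' entails that some rinsing happened, so 'rinsed' holds.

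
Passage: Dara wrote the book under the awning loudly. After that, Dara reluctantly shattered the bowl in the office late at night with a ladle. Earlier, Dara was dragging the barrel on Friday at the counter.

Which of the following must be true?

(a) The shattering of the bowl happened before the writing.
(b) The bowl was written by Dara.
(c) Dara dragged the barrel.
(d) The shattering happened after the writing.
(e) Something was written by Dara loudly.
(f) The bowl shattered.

(c), (d), (e), (f)

(a) Not entailed — the narrative places the writing before the shattering, not after.
(b) Not entailed — Dara wrote the book, not the bowl; the bowl belongs to the shattering event.
(c) Entailed — 'drag' is an activity; 'was dragging' entails that some dragging happened, so 'dragged' holds.
(d) Entailed — the narrative places the writing before the shattering.
(e) Entailed — the original entails any weakening of itself; this just drops 'under the awning' and generalizes the patient.
(f) Entailed — 'Dara shattered the bowl' is causative; it entails the inchoative 'the bowl shattered'.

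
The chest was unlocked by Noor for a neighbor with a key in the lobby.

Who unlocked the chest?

'Noor' marks the agent of the unlocking event.

Noor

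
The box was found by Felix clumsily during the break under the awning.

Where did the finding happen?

'under the awning' marks the location of the finding event.

under the awning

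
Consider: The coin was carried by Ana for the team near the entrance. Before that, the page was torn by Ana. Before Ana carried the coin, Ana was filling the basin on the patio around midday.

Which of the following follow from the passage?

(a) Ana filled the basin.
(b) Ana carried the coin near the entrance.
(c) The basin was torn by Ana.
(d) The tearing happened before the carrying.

(a) Not entailed — 'was filling' is progressive on an accomplishment; it does not entail the completed 'filled'.
(b) Entailed — every conjunct here is already in the original carrying event.
(c) Not entailed — Ana tore the page, not the basin; the basin belongs to the filling event.
(d) Entailed — the narrative places the tearing before the carrying.

(b), (d)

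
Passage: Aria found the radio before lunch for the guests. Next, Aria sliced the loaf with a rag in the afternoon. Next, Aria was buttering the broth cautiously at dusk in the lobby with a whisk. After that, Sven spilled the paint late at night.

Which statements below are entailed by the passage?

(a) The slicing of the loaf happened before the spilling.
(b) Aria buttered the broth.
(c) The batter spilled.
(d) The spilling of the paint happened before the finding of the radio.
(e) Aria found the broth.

(a) Entailed — the narrative places the slicing before the spilling.
(b) Not entailed — 'was buttering' is progressive on an accomplishment; it does not entail the completed 'buttered'.
(c) Not entailed — the paint is what spilled, not the batter.
(d) Not entailed — the narrative places the finding before the spilling, not after.
(e) Not entailed — Aria found the radio, not the broth; the broth belongs to the buttering event.

(a)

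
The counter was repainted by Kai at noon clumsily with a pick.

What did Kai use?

a pick

'with a pick' marks the instrument of the repainting event.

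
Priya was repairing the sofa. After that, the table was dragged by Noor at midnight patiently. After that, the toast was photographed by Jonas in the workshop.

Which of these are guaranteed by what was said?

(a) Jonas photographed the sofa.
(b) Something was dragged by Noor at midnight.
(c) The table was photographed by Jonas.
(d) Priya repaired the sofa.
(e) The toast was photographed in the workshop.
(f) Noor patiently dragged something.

(b), (e), (f)

(a) Not entailed — Jonas photographed the toast, not the sofa; the sofa belongs to the repairing event.
(b) Entailed — the original entails any weakening of itself; this just drops 'patiently' and generalizes the patient.
(c) Not entailed — Jonas photographed the toast, not the table; the table belongs to the dragging event.
(d) Not entailed — 'was repairing' is progressive on an accomplishment; it does not entail the completed 'repaired'.
(e) Entailed — this follows by dropping conjuncts from the photographing event's description.
(f) Entailed — the original entails any weakening of itself; this just drops 'at midnight' and generalizes the patient.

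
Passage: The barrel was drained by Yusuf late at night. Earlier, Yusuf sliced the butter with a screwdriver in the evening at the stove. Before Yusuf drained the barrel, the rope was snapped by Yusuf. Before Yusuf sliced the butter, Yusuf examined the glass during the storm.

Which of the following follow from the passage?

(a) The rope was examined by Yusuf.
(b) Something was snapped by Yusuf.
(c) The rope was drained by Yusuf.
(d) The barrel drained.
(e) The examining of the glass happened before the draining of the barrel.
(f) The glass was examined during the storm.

(a) Not entailed — Yusuf examined the glass, not the rope; the rope belongs to the snapping event.
(b) Entailed — the original entails any weakening of itself; this just generalizes the patient.
(c) Not entailed — Yusuf drained the barrel, not the rope; the rope belongs to the snapping event.
(d) Entailed — 'Yusuf drained the barrel' is causative; it entails the inchoative 'the barrel drained'.
(e) Entailed — the narrative places the examining before the draining.
(f) Entailed — every conjunct here is already in the original examining event.

(b), (d), (e), (f)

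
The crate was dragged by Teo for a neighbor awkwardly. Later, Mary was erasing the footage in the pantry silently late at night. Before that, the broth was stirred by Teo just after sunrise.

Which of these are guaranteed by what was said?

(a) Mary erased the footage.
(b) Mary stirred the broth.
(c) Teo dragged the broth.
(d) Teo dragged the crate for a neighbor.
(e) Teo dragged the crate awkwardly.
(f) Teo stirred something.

(d), (e), (f)

(a) Not entailed — 'was erasing' is progressive on an accomplishment; it does not entail the completed 'erased'.
(b) Not entailed — the passage has Teo stirring the broth, not Mary.
(c) Not entailed — Teo dragged the crate, not the broth; the broth belongs to the stirring event.
(d) Entailed — dropping 'awkwardly' leaves a sub-description the original still satisfies.
(e) Entailed — every conjunct here is already in the original dragging event.
(f) Entailed — this follows by dropping conjuncts from the stirring event's description.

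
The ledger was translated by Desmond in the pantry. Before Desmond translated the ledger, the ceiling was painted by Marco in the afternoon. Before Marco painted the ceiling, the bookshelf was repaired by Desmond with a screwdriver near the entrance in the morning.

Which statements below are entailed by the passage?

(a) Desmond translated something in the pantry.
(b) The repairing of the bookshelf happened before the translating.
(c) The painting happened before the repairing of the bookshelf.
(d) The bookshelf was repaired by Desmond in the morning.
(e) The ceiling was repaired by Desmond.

(a) Entailed — every conjunct here is already in the original translating event.
(b) Entailed — the narrative places the repairing before the translating.
(c) Not entailed — the narrative places the repairing before the painting, not after.
(d) Entailed — the original entails any weakening of itself; this just drops 'near the entrance', 'with a screwdriver'.
(e) Not entailed — Desmond repaired the bookshelf, not the ceiling; the ceiling belongs to the painting event.

(a), (b), (d)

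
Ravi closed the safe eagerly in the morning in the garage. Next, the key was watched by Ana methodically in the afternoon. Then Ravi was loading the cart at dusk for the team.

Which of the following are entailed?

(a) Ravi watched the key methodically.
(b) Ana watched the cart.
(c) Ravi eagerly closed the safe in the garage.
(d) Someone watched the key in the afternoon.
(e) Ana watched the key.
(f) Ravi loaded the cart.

(c), (d), (e)

(a) Not entailed — the passage has Ana watching the key, not Ravi.
(b) Not entailed — Ana watched the key, not the cart; the cart belongs to the loading event.
(c) Entailed — dropping 'in the morning' leaves a sub-description the original still satisfies.
(d) Entailed — dropping 'methodically' and generalizing the agent leaves a sub-description the original still satisfies.
(e) Entailed — this follows by dropping conjuncts from the watching event's description.
(f) Not entailed — 'was loading' is progressive on an accomplishment; it does not entail the completed 'loaded'.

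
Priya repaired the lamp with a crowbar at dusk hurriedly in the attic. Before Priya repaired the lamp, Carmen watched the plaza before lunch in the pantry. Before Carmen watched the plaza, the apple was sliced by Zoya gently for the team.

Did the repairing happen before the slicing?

The narrative orders the slicing before the repairing.

no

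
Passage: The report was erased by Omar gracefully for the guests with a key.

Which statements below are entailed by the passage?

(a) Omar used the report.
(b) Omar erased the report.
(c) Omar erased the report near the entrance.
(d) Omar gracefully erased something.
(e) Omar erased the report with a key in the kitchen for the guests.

(a) Not entailed — the report is the patient, not an instrument — Omar used a key.
(b) Entailed — the original entails any weakening of itself; this just drops 'gracefully', 'with a key', 'for the guests'.
(c) Not entailed — 'near the entrance' adds information not in the original event.
(d) Entailed — the original entails any weakening of itself; this just drops 'with a key', 'for the guests' and generalizes the patient.
(e) Not entailed — 'in the kitchen' adds information not in the original event.

(b), (d)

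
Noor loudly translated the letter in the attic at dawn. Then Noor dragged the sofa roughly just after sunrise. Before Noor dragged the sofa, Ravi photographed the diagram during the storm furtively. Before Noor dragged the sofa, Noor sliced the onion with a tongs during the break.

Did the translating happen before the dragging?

The narrative orders the translating before the dragging.

yes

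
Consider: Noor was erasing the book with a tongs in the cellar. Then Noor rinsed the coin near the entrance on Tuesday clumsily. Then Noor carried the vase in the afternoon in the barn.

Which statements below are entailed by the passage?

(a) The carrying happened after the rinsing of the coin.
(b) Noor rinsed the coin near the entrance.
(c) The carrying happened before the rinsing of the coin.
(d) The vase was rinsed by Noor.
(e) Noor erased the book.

(a) Entailed — the narrative places the rinsing before the carrying.
(b) Entailed — the original entails any weakening of itself; this just drops 'clumsily', 'on Tuesday'.
(c) Not entailed — the narrative places the rinsing before the carrying, not after.
(d) Not entailed — Noor rinsed the coin, not the vase; the vase belongs to the carrying event.
(e) Not entailed — 'was erasing' is progressive on an accomplishment; it does not entail the completed 'erased'.

(a), (b)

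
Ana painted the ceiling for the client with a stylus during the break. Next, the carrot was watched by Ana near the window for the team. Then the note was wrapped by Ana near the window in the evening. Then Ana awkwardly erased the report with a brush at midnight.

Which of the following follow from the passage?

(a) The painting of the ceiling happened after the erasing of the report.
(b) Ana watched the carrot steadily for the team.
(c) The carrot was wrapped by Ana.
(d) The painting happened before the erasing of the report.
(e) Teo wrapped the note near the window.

(a) Not entailed — the narrative places the painting before the erasing, not after.
(b) Not entailed — 'steadily' adds information not in the original event.
(c) Not entailed — Ana wrapped the note, not the carrot; the carrot belongs to the watching event.
(d) Entailed — the narrative places the painting before the erasing.
(e) Not entailed — the passage has Ana wrapping the note, not Teo.

(d)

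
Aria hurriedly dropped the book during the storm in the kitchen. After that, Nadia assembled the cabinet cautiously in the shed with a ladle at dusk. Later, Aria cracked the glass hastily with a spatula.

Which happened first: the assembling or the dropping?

The connectives place the dropping before the assembling.

the dropping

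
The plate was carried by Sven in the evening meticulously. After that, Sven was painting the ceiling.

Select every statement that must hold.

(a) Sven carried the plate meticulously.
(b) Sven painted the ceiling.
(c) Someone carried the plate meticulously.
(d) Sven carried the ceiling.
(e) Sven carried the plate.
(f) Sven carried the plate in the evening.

(a), (c), (e), (f)

(a) Entailed — this follows by dropping conjuncts from the carrying event's description.
(b) Not entailed — 'was painting' is progressive on an accomplishment; it does not entail the completed 'painted'.
(c) Entailed — the original entails any weakening of itself; this just drops 'in the evening' and generalizes the agent.
(d) Not entailed — Sven carried the plate, not the ceiling; the ceiling belongs to the painting event.
(e) Entailed — dropping 'meticulously', 'in the evening' leaves a sub-description the original still satisfies.
(f) Entailed — this follows by dropping conjuncts from the carrying event's description.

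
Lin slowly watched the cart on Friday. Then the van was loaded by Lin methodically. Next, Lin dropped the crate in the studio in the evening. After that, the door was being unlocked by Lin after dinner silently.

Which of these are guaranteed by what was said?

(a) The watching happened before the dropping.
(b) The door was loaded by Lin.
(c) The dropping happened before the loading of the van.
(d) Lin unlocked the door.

(a) Entailed — the narrative places the watching before the dropping.
(b) Not entailed — Lin loaded the van, not the door; the door belongs to the unlocking event.
(c) Not entailed — the narrative places the loading before the dropping, not after.
(d) Not entailed — 'was unlocking' is progressive on an accomplishment; it does not entail the completed 'unlocked'.

(a)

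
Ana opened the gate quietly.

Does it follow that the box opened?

Nothing is said about any box; only the gate is affected.

no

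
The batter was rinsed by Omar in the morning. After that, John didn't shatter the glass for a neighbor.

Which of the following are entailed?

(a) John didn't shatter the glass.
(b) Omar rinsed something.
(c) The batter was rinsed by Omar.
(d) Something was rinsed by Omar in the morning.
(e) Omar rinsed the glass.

(b), (c), (d)

(a) Not entailed — dropping 'for a neighbor' under negation is not valid — the original leaves open that John shattered the glass some other way.
(b) Entailed — this follows by dropping conjuncts from the rinsing event's description.
(c) Entailed — the original entails any weakening of itself; this just drops 'in the morning'.
(d) Entailed — every conjunct here is already in the original rinsing event.
(e) Not entailed — Omar rinsed the batter, not the glass; the glass belongs to the shattering event.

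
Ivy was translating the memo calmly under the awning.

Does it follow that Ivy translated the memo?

no

'was translating' is progressive; for an accomplishment like 'translate the memo', it doesn't entail completion.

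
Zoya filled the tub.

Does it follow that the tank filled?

no

Nothing is said about any tank; only the tub is affected.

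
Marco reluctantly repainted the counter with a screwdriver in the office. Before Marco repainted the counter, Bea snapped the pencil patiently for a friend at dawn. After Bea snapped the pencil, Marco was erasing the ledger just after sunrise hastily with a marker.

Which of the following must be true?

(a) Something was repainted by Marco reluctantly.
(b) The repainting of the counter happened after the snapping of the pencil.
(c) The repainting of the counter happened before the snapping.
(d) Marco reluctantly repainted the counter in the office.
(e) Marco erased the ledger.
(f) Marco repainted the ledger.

(a) Entailed — this follows by dropping conjuncts from the repainting event's description.
(b) Entailed — the narrative places the snapping before the repainting.
(c) Not entailed — the narrative places the snapping before the repainting, not after.
(d) Entailed — every conjunct here is already in the original repainting event.
(e) Not entailed — 'was erasing' is progressive on an accomplishment; it does not entail the completed 'erased'.
(f) Not entailed — Marco repainted the counter, not the ledger; the ledger belongs to the erasing event.

(a), (b), (d)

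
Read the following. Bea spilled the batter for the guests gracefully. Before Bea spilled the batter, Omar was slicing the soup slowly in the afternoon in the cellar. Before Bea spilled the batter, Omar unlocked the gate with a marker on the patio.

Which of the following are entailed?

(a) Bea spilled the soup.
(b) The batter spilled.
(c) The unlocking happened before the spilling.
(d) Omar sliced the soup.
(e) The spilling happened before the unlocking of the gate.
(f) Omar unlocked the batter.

(a) Not entailed — Bea spilled the batter, not the soup; the soup belongs to the slicing event.
(b) Entailed — 'Bea spilled the batter' is causative; it entails the inchoative 'the batter spilled'.
(c) Entailed — the narrative places the unlocking before the spilling.
(d) Not entailed — 'was slicing' is progressive on an accomplishment; it does not entail the completed 'sliced'.
(e) Not entailed — the narrative places the unlocking before the spilling, not after.
(f) Not entailed — Omar unlocked the gate, not the batter; the batter belongs to the spilling event.

(b), (c)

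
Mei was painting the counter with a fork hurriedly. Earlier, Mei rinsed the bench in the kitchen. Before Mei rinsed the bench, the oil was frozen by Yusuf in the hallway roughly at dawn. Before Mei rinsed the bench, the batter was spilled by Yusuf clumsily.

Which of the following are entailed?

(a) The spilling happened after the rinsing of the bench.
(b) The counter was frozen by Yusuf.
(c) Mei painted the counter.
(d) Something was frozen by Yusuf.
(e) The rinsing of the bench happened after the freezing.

(a) Not entailed — the narrative places the spilling before the rinsing, not after.
(b) Not entailed — Yusuf froze the oil, not the counter; the counter belongs to the painting event.
(c) Not entailed — 'was painting' is progressive on an accomplishment; it does not entail the completed 'painted'.
(d) Entailed — every conjunct here is already in the original freezing event.
(e) Entailed — the narrative places the freezing before the rinsing.

(d), (e)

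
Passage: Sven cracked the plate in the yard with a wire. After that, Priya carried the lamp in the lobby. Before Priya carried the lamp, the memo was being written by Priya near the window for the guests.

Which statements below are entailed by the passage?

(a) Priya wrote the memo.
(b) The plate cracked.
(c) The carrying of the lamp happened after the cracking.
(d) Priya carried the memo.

(a) Not entailed — 'was writing' is progressive on an accomplishment; it does not entail the completed 'wrote'.
(b) Entailed — 'Sven cracked the plate' is causative; it entails the inchoative 'the plate cracked'.
(c) Entailed — the narrative places the cracking before the carrying.
(d) Not entailed — Priya carried the lamp, not the memo; the memo belongs to the writing event.

(b), (c)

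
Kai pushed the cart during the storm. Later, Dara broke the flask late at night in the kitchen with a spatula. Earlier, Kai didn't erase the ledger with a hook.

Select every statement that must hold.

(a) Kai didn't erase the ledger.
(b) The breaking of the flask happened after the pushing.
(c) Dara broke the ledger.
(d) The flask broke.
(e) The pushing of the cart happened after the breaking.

(b), (d)

(a) Not entailed — dropping 'with a hook' under negation is not valid — the original leaves open that Kai erased the ledger some other way.
(b) Entailed — the narrative places the pushing before the breaking.
(c) Not entailed — Dara broke the flask, not the ledger; the ledger belongs to the erasing event.
(d) Entailed — 'Dara broke the flask' is causative; it entails the inchoative 'the flask broke'.
(e) Not entailed — the narrative places the pushing before the breaking, not after.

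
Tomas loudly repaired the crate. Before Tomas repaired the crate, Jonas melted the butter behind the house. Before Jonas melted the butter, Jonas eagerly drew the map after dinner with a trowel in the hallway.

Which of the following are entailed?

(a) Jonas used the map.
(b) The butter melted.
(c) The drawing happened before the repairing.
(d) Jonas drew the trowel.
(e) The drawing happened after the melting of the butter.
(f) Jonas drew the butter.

(b), (c)

(a) Not entailed — the map is the patient, not an instrument — Jonas used a trowel.
(b) Entailed — 'Jonas melted the butter' is causative; it entails the inchoative 'the butter melted'.
(c) Entailed — the narrative places the drawing before the repairing.
(d) Not entailed — the trowel is the instrument, not what was drawn.
(e) Not entailed — the narrative places the drawing before the melting, not after.
(f) Not entailed — Jonas drew the map, not the butter; the butter belongs to the melting event.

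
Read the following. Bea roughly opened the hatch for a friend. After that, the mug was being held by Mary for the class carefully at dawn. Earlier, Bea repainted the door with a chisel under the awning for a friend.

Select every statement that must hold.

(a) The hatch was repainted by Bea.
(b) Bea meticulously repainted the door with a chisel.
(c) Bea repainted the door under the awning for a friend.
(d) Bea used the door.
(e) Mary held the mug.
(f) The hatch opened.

(a) Not entailed — Bea repainted the door, not the hatch; the hatch belongs to the opening event.
(b) Not entailed — 'meticulously' adds information not in the original event.
(c) Entailed — this follows by dropping conjuncts from the repainting event's description.
(d) Not entailed — the door is the patient, not an instrument — Bea used a chisel.
(e) Entailed — 'hold' is an activity; 'was holding' entails that some holding happened, so 'held' holds.
(f) Entailed — 'Bea opened the hatch' is causative; it entails the inchoative 'the hatch opened'.

(c), (e), (f)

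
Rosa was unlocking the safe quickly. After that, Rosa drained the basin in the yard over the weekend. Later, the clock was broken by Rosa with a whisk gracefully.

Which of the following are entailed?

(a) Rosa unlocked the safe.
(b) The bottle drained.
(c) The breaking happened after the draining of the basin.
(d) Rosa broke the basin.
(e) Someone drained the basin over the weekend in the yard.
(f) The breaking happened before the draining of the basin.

(c), (e)

(a) Not entailed — 'was unlocking' is progressive on an accomplishment; it does not entail the completed 'unlocked'.
(b) Not entailed — the basin is what drained, not the bottle.
(c) Entailed — the narrative places the draining before the breaking.
(d) Not entailed — Rosa broke the clock, not the basin; the basin belongs to the draining event.
(e) Entailed — generalizing the agent leaves a sub-description the original still satisfies.
(f) Not entailed — the narrative places the draining before the breaking, not after.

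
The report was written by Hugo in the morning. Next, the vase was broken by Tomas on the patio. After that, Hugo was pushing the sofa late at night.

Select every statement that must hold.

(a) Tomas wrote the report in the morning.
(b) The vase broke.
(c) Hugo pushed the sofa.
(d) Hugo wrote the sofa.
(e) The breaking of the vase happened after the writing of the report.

(a) Not entailed — the passage has Hugo writing the report, not Tomas.
(b) Entailed — 'Tomas broke the vase' is causative; it entails the inchoative 'the vase broke'.
(c) Entailed — 'push' is an activity; 'was pushing' entails that some pushing happened, so 'pushed' holds.
(d) Not entailed — Hugo wrote the report, not the sofa; the sofa belongs to the pushing event.
(e) Entailed — the narrative places the writing before the breaking.

(b), (c), (e)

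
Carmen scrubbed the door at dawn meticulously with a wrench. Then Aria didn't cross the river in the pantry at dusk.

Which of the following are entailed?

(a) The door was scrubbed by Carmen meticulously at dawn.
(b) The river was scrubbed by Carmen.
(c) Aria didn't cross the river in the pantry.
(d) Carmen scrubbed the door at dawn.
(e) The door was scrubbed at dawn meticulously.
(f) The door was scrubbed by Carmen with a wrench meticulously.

(a) Entailed — every conjunct here is already in the original scrubbing event.
(b) Not entailed — Carmen scrubbed the door, not the river; the river belongs to the crossing event.
(c) Not entailed — dropping 'at dusk' under negation is not valid — the original leaves open that Aria crossed the river some other way.
(d) Entailed — every conjunct here is already in the original scrubbing event.
(e) Entailed — dropping 'with a wrench' and generalizing the agent leaves a sub-description the original still satisfies.
(f) Entailed — this follows by dropping conjuncts from the scrubbing event's description.

(a), (d), (e), (f)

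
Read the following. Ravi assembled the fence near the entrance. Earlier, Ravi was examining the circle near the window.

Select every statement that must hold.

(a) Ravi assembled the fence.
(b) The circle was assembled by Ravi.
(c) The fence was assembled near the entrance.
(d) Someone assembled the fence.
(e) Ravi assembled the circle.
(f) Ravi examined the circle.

(a), (c), (d), (f)

(a) Entailed — the original entails any weakening of itself; this just drops 'near the entrance'.
(b) Not entailed — Ravi assembled the fence, not the circle; the circle belongs to the examining event.
(c) Entailed — every conjunct here is already in the original assembling event.
(d) Entailed — the original entails any weakening of itself; this just drops 'near the entrance' and generalizes the agent.
(e) Not entailed — Ravi assembled the fence, not the circle; the circle belongs to the examining event.
(f) Entailed — 'examine' is an activity; 'was examining' entails that some examining happened, so 'examined' holds.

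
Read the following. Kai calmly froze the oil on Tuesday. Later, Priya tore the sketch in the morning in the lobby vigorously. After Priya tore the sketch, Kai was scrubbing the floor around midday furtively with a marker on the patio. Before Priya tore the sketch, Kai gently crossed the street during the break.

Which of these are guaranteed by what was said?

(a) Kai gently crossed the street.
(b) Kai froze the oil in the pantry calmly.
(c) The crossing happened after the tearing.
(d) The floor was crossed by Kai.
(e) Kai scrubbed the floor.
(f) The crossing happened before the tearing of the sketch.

(a) Entailed — dropping 'during the break' leaves a sub-description the original still satisfies.
(b) Not entailed — 'in the pantry' adds information not in the original event.
(c) Not entailed — the narrative places the crossing before the tearing, not after.
(d) Not entailed — Kai crossed the street, not the floor; the floor belongs to the scrubbing event.
(e) Entailed — 'scrub' is an activity; 'was scrubbing' entails that some scrubbing happened, so 'scrubbed' holds.
(f) Entailed — the narrative places the crossing before the tearing.

(a), (e), (f)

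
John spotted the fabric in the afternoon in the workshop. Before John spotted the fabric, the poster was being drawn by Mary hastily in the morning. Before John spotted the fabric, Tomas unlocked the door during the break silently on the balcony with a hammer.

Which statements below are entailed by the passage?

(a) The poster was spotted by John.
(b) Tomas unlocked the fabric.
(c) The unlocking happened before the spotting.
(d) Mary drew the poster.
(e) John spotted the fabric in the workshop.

(a) Not entailed — John spotted the fabric, not the poster; the poster belongs to the drawing event.
(b) Not entailed — Tomas unlocked the door, not the fabric; the fabric belongs to the spotting event.
(c) Entailed — the narrative places the unlocking before the spotting.
(d) Not entailed — 'was drawing' is progressive on an accomplishment; it does not entail the completed 'drew'.
(e) Entailed — this follows by dropping conjuncts from the spotting event's description.

(c), (e)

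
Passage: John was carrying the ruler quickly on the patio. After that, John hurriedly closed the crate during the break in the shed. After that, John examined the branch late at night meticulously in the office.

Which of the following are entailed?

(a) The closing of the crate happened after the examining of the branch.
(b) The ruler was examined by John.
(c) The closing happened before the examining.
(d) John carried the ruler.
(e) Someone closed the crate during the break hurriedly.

(c), (d), (e)

(a) Not entailed — the narrative places the closing before the examining, not after.
(b) Not entailed — John examined the branch, not the ruler; the ruler belongs to the carrying event.
(c) Entailed — the narrative places the closing before the examining.
(d) Entailed — 'carry' is an activity; 'was carrying' entails that some carrying happened, so 'carried' holds.
(e) Entailed — the original entails any weakening of itself; this just drops 'in the shed' and generalizes the agent.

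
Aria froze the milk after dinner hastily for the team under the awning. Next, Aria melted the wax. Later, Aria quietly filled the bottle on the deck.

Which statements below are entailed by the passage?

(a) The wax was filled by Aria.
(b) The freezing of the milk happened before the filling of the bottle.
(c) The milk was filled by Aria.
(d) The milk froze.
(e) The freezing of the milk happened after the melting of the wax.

(a) Not entailed — Aria filled the bottle, not the wax; the wax belongs to the melting event.
(b) Entailed — the narrative places the freezing before the filling.
(c) Not entailed — Aria filled the bottle, not the milk; the milk belongs to the freezing event.
(d) Entailed — 'Aria froze the milk' is causative; it entails the inchoative 'the milk froze'.
(e) Not entailed — the narrative places the freezing before the melting, not after.

(b), (d)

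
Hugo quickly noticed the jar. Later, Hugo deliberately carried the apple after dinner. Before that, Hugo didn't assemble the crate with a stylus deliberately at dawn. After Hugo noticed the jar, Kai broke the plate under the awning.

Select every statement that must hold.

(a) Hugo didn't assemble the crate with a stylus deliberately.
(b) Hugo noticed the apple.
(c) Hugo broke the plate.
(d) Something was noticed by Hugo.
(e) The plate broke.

(a) Not entailed — dropping 'at dawn' under negation is not valid — the original leaves open that Hugo assembled the crate some other way.
(b) Not entailed — Hugo noticed the jar, not the apple; the apple belongs to the carrying event.
(c) Not entailed — the passage has Kai breaking the plate, not Hugo.
(d) Entailed — the original entails any weakening of itself; this just drops 'quickly' and generalizes the patient.
(e) Entailed — 'Kai broke the plate' is causative; it entails the inchoative 'the plate broke'.

(d), (e)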